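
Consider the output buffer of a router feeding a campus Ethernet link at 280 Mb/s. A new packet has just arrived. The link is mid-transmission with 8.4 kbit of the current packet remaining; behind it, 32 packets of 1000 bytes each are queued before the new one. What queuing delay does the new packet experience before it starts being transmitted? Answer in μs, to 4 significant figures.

944.3 μs

Each queued packet: L/R = 8000/280000000 = 28.5714 μs.
32 queued → 914.286 μs.
Plus remaining 8400 bits of current packet: 30 μs.
Queuing delay = 944.3 μs.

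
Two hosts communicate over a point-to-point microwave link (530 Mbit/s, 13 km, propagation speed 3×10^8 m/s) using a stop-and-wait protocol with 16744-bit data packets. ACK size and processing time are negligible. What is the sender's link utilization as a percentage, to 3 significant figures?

26.7 %

t_tx = L/R = 16744/530000000 = 3.15925e-05 s.
t_prop = 13000/300000000 = 4.33333e-05 s; RTT = 8.66667e-05 s.
Cycle = t_tx + RTT = 0.000118259 s.
Utilization = t_tx / cycle = 3.15925e-05/0.000118259 = 26.7 %.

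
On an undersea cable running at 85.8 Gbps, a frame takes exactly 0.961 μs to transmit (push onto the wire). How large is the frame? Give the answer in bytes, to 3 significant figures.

L = R × t_tx = 85800000000 b/s × 9.61e-07 s = 82453.8 bits.
In bytes: 82453.8 / 8 = 10300 bytes.

10300 bytes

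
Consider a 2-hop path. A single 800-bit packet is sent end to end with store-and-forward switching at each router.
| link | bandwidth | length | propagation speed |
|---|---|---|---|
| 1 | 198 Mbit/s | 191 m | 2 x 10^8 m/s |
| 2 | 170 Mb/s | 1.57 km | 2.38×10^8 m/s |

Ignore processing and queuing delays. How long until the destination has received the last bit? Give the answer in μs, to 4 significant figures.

Transmission delays (L/R per hop): 4.0404, 4.70588 μs; sum = 8.74629 μs.
Propagation delays (d/s per hop): 0.955, 6.59664 μs; sum = 7.55164 μs.
End-to-end = 16.30 μs.

16.30 μs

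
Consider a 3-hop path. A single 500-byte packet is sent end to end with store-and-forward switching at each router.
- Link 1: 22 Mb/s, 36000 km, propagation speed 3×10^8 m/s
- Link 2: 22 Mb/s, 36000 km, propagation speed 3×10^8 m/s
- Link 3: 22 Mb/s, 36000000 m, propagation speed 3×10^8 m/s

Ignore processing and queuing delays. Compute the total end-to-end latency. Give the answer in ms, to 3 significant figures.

361 ms

L = 500 × 8 = 4000 bits.
Transmission delay per hop = L/R = 4000/22000000 = 0.181818 ms; 3 hops → 0.545455 ms.
Propagation delays (d/s per hop): 120, 120, 120 ms; sum = 360 ms.
End-to-end = 361 ms.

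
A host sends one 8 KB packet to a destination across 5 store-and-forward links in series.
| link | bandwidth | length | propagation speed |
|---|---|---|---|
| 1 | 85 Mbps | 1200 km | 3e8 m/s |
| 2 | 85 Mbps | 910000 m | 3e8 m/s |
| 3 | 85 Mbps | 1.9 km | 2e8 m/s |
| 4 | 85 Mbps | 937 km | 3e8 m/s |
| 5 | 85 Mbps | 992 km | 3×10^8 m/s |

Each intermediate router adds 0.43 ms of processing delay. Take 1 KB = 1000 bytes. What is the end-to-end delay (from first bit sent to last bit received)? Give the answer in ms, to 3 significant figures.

19.0 ms

L = 64000 bits.
Transmission delay per hop = L/R = 64000/85000000 = 0.752941 ms; 5 hops → 3.76471 ms.
Propagation delays (d/s per hop): 4, 3.03333, 0.0095, 3.12333, 3.30667 ms; sum = 13.4728 ms.
Processing at 4 router(s): 4 × 0.43 ms = 1.72 ms.
End-to-end = 19.0 ms.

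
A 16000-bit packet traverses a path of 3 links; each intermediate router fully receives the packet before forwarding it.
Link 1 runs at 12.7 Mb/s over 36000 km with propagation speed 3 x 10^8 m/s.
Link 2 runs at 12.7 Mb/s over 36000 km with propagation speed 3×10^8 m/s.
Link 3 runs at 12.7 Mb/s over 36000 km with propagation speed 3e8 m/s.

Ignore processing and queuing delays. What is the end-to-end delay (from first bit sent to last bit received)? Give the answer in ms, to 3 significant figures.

Transmission delay per hop = L/R = 16000/12700000 = 1.25984 ms; 3 hops → 3.77953 ms.
Propagation delays (d/s per hop): 120, 120, 120 ms; sum = 360 ms.
End-to-end = 364 ms.

364 ms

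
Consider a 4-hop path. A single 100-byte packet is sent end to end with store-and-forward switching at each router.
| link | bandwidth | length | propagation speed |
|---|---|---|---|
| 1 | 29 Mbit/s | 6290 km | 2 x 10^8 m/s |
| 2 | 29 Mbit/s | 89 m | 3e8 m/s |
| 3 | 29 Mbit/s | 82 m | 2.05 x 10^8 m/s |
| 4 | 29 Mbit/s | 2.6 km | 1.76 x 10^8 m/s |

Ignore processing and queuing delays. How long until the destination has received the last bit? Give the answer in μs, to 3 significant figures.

L = 100 × 8 = 800 bits.
Transmission delay per hop = L/R = 800/29000000 = 27.5862 μs; 4 hops → 110.345 μs.
Propagation delays (d/s per hop): 31450, 0.296667, 0.4, 14.7727 μs; sum = 31465.5 μs.
End-to-end = 31600 μs.

31600 μs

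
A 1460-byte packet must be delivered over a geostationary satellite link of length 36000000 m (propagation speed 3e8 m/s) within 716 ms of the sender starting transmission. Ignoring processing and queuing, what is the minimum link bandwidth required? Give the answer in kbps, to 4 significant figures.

L = 11680 bits.
Propagation delay = 36000000 / 300000000 = 120 ms.
Transmission budget = 716 − 120 = 596 ms.
R ≥ L / t_tx = 11680 bits / 0.596 s = 19.60 kbps.

19.60 kbps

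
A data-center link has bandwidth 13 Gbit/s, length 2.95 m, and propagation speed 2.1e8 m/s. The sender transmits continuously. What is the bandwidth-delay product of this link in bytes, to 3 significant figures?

22.8 bytes

Propagation delay = 2.95 / 210000000 = 1.40476e-08 s.
BDP = R × t_prop = 13000000000 × 1.40476e-08 = 182.619 bits.
In bytes: 182.619/8 = 22.8 bytes.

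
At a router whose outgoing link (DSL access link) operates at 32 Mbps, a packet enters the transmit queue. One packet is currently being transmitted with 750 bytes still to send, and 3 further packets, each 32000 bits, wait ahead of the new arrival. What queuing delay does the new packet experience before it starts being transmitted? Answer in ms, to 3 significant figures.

3.19 ms

Each queued packet: L/R = 32000/32000000 = 1 ms.
3 queued → 3 ms.
Plus remaining 6000 bits of current packet: 0.1875 ms.
Queuing delay = 3.19 ms.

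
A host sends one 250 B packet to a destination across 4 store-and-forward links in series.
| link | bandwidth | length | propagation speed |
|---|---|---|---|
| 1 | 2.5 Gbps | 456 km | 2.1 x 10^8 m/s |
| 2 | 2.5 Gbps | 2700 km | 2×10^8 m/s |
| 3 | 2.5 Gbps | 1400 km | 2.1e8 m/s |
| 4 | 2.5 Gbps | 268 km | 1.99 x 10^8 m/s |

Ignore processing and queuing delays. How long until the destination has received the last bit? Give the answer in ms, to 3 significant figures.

L = 250 × 8 = 2000 bits.
Transmission delay per hop = L/R = 2000/2500000000 = 0.0008 ms; 4 hops → 0.0032 ms.
Propagation delays (d/s per hop): 2.17143, 13.5, 6.66667, 1.34673 ms; sum = 23.6848 ms.
End-to-end = 23.7 ms.

23.7 ms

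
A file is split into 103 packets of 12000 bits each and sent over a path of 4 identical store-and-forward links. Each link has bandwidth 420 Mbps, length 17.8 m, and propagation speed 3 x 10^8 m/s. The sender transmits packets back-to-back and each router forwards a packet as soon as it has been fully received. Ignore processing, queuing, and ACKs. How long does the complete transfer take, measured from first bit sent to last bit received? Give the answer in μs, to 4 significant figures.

Per-hop transmission t_tx = L/R = 12000/420000000 = 28.5714 μs.
Per-hop propagation t_prop = 17.8/300000000 = 0.0593333 μs.
Pipeline fill: first packet needs 4·t_tx to clear all hops; remaining 102 packets each add one t_tx.
Total = (4+103-1)·t_tx + 4·t_prop = 106·28.5714 + 4·0.0593333 = 3029 μs.

3029 μs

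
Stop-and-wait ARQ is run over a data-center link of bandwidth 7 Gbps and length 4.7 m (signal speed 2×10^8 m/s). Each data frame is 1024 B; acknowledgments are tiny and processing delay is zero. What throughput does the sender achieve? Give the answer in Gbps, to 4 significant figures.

6.730 Gbps

t_tx = L/R = 8192/7000000000 = 1.17029e-06 s.
t_prop = 4.7/200000000 = 2.35e-08 s; RTT = 4.7e-08 s.
Cycle = t_tx + RTT = 1.21729e-06 s.
Throughput = L / cycle = 8192 / 1.21729e-06 = 6.730 Gbps.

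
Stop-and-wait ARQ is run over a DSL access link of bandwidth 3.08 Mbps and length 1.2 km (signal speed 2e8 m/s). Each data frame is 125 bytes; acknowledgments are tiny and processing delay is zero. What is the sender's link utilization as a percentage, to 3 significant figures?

96.4 %

t_tx = L/R = 1000/3080000 = 0.000324675 s.
t_prop = 1200/200000000 = 6e-06 s; RTT = 1.2e-05 s.
Cycle = t_tx + RTT = 0.000336675 s.
Utilization = t_tx / cycle = 0.000324675/0.000336675 = 96.4 %.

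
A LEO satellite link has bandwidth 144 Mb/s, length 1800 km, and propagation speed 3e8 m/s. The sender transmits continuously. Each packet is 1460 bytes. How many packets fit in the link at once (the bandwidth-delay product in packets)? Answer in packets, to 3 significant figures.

74.0 packets

Propagation delay = 1800000 / 300000000 = 0.006 s.
BDP = R × t_prop = 144000000 × 0.006 = 864000 bits.
In packets of 11680 bits: 74.0 packets.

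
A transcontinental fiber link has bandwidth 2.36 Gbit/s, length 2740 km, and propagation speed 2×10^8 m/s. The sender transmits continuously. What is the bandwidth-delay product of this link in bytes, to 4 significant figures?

4042000 bytes

Propagation delay = 2740000 / 200000000 = 0.0137 s.
BDP = R × t_prop = 2360000000 × 0.0137 = 32332000 bits.
In bytes: 32332000/8 = 4042000 bytes.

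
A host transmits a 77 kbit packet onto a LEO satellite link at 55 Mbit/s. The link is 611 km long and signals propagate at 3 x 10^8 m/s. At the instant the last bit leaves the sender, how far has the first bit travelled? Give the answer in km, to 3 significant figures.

420 km

t_tx = L/R = 77000/55000000 = 0.0014 s.
Distance = s × t_tx = 300000000 × 0.0014 = 420 km.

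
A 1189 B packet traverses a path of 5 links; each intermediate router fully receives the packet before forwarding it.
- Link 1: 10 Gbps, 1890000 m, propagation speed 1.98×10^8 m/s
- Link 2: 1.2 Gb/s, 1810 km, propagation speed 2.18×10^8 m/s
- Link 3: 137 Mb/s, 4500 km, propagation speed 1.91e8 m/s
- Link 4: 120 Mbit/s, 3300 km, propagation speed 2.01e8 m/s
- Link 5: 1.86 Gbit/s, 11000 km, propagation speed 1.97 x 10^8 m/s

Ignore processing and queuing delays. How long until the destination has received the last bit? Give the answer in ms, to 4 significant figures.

113.8 ms

L = 1189 × 8 = 9512 bits.
Transmission delays (L/R per hop): 0.0009512, 0.00792667, 0.0694307, 0.0792667, 0.00511398 ms; sum = 0.162689 ms.
Propagation delays (d/s per hop): 9.54545, 8.30275, 23.5602, 16.4179, 55.8376 ms; sum = 113.664 ms.
End-to-end = 113.8 ms.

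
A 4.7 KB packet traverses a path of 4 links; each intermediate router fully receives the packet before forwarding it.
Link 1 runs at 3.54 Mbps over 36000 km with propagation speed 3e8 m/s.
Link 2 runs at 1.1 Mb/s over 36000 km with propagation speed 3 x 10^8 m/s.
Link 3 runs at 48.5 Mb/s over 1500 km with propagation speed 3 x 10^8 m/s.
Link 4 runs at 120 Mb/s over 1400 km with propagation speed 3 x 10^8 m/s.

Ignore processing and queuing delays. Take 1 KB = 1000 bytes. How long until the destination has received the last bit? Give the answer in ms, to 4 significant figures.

L = 37600 bits.
Transmission delays (L/R per hop): 10.6215, 34.1818, 0.775258, 0.313333 ms; sum = 45.8919 ms.
Propagation delays (d/s per hop): 120, 120, 5, 4.66667 ms; sum = 249.667 ms.
End-to-end = 295.6 ms.

295.6 ms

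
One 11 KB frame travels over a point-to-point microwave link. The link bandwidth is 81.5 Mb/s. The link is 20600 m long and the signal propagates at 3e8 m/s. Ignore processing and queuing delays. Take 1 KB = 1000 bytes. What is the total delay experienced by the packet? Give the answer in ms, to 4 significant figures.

1.148 ms

L = 88000 bits.
Transmission delay = L/R = 88000 / 81500000 = 1.07975 ms.
Propagation delay = d/s = 20600 m / 300000000 m/s = 0.0686667 ms.
Total = 1.148 ms.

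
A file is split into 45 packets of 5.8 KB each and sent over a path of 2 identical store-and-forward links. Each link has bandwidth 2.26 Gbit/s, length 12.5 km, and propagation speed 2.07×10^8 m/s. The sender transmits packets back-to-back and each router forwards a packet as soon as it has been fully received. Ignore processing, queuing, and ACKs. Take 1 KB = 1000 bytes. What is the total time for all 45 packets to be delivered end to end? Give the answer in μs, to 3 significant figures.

1070 μs

Per-hop transmission t_tx = L/R = 46400/2260000000 = 20.531 μs.
Per-hop propagation t_prop = 12500/2.07e+08 = 60.3865 μs.
Pipeline fill: first packet needs 2·t_tx to clear all hops; remaining 44 packets each add one t_tx.
Total = (2+45-1)·t_tx + 2·t_prop = 46·20.531 + 2·60.3865 = 1070 μs.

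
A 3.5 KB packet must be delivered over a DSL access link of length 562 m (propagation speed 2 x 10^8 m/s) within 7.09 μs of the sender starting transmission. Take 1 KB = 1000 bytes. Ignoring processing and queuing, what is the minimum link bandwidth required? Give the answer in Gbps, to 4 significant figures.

L = 28000 bits.
Propagation delay = 562 / 200000000 = 2.81 μs.
Transmission budget = 7.09 − 2.81 = 4.28 μs.
R ≥ L / t_tx = 28000 bits / 4.28e-06 s = 6.542 Gbps.

6.542 Gbps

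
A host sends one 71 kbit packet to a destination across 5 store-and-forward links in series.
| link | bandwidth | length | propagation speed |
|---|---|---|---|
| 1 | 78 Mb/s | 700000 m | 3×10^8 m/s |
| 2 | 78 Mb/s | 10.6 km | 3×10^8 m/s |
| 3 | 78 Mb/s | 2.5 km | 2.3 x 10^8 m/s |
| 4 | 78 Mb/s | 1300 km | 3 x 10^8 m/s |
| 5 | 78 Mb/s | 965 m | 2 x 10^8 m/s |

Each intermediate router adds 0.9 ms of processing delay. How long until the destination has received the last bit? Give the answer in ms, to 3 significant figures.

L = 71000 bits.
Transmission delay per hop = L/R = 71000/78000000 = 0.910256 ms; 5 hops → 4.55128 ms.
Propagation delays (d/s per hop): 2.33333, 0.0353333, 0.0108696, 4.33333, 0.004825 ms; sum = 6.71769 ms.
Processing at 4 router(s): 4 × 0.9 ms = 3.6 ms.
End-to-end = 14.9 ms.

14.9 ms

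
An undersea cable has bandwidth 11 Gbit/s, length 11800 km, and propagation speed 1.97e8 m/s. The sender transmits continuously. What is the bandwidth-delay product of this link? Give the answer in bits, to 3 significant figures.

659000000 bits

Propagation delay = 11800000 / 197000000 = 0.0598985 s.
BDP = R × t_prop = 11000000000 × 0.0598985 = 658883000 bits.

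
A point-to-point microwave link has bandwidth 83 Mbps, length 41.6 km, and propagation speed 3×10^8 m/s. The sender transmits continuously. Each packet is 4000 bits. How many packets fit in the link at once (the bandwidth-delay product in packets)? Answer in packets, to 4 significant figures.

2.877 packets

Propagation delay = 41600 / 300000000 = 0.000138667 s.
BDP = R × t_prop = 83000000 × 0.000138667 = 11509.3 bits.
In packets of 4000 bits: 2.877 packets.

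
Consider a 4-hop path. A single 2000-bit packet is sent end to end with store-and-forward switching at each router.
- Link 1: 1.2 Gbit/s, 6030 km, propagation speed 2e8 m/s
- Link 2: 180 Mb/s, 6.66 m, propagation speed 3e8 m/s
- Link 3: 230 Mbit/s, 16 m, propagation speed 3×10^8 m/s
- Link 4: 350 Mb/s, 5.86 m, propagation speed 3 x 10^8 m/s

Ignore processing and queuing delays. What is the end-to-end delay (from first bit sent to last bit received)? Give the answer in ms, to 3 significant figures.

Transmission delays (L/R per hop): 0.00166667, 0.0111111, 0.00869565, 0.00571429 ms; sum = 0.0271877 ms.
Propagation delays (d/s per hop): 30.15, 2.22e-05, 5.33333e-05, 1.95333e-05 ms; sum = 30.1501 ms.
End-to-end = 30.2 ms.

30.2 ms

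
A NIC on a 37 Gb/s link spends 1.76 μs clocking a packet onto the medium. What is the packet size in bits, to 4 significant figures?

65120 bits

L = R × t_tx = 37000000000 b/s × 1.76e-06 s = 65120 bits.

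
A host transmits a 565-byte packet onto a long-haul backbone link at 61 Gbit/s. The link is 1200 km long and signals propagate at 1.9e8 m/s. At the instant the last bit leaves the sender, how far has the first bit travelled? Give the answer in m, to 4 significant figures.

14.08 m

t_tx = L/R = 4520/61000000000 = 7.40984e-08 s.
Distance = s × t_tx = 190000000 × 7.40984e-08 = 14.08 m.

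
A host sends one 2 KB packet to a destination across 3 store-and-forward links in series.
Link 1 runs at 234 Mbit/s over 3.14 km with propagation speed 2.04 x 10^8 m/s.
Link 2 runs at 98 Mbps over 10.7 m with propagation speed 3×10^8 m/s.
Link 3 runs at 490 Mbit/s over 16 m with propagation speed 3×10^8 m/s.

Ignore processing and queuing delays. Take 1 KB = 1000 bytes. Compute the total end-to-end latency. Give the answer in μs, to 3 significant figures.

280 μs

L = 16000 bits.
Transmission delays (L/R per hop): 68.3761, 163.265, 32.6531 μs; sum = 264.294 μs.
Propagation delays (d/s per hop): 15.3922, 0.0356667, 0.0533333 μs; sum = 15.4812 μs.
End-to-end = 280 μs.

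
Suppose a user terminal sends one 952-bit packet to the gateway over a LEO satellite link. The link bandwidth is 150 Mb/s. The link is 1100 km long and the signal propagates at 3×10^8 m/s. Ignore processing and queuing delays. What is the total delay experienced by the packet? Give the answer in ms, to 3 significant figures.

Transmission delay = L/R = 952 / 150000000 = 0.00634667 ms.
Propagation delay = d/s = 1100000 m / 300000000 m/s = 3.66667 ms.
Total = 3.67 ms.

3.67 ms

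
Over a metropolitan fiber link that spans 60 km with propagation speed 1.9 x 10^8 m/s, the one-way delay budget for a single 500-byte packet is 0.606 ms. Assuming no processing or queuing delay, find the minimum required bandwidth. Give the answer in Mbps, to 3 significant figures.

13.8 Mbps

L = 4000 bits.
Propagation delay = 60000 / 190000000 = 0.315789 ms.
Transmission budget = 0.606 − 0.315789 = 0.290211 ms.
R ≥ L / t_tx = 4000 bits / 0.000290211 s = 13.8 Mbps.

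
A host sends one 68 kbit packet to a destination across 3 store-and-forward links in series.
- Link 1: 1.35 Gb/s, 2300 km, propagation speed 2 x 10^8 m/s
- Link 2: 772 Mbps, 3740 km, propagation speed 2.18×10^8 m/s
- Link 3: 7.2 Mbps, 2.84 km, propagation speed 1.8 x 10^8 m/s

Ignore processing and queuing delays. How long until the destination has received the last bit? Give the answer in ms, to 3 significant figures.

38.3 ms

L = 68000 bits.
Transmission delays (L/R per hop): 0.0503704, 0.0880829, 9.44444 ms; sum = 9.5829 ms.
Propagation delays (d/s per hop): 11.5, 17.156, 0.0157778 ms; sum = 28.6717 ms.
End-to-end = 38.3 ms.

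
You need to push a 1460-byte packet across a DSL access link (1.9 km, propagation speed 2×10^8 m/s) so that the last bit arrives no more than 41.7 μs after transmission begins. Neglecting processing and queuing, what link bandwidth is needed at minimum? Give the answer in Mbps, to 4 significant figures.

L = 11680 bits.
Propagation delay = 1900 / 200000000 = 9.5 μs.
Transmission budget = 41.7 − 9.5 = 32.2 μs.
R ≥ L / t_tx = 11680 bits / 3.22e-05 s = 362.7 Mbps.

362.7 Mbps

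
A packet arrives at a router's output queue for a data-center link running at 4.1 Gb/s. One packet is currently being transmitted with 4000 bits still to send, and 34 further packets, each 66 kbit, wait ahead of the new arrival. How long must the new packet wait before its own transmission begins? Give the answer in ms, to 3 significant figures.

0.548 ms

Each queued packet: L/R = 66000/4.1e+09 = 0.0160976 ms.
34 queued → 0.547317 ms.
Plus remaining 4000 bits of current packet: 0.00097561 ms.
Queuing delay = 0.548 ms.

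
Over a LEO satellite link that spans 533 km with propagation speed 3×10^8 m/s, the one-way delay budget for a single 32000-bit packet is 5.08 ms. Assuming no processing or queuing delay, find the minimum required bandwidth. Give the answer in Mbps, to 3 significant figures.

Propagation delay = 533000 / 300000000 = 1.77667 ms.
Transmission budget = 5.08 − 1.77667 = 3.30333 ms.
R ≥ L / t_tx = 32000 bits / 0.00330333 s = 9.69 Mbps.

9.69 Mbps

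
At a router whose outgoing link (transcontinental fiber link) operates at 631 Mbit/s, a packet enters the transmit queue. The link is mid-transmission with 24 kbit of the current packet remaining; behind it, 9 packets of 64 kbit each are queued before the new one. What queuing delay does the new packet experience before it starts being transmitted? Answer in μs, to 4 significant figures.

Each queued packet: L/R = 64000/631000000 = 101.426 μs.
9 queued → 912.837 μs.
Plus remaining 24000 bits of current packet: 38.0349 μs.
Queuing delay = 950.9 μs.

950.9 μs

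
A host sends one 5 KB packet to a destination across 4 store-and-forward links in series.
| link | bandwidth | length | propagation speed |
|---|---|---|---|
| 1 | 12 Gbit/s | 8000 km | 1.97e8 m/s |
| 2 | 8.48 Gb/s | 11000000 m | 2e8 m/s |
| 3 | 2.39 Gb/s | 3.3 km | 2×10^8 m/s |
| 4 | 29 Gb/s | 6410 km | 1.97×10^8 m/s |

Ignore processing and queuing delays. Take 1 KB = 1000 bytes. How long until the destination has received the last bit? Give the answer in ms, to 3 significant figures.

L = 40000 bits.
Transmission delays (L/R per hop): 0.00333333, 0.00471698, 0.0167364, 0.00137931 ms; sum = 0.026166 ms.
Propagation delays (d/s per hop): 40.6091, 55, 0.0165, 32.5381 ms; sum = 128.164 ms.
End-to-end = 128 ms.

128 ms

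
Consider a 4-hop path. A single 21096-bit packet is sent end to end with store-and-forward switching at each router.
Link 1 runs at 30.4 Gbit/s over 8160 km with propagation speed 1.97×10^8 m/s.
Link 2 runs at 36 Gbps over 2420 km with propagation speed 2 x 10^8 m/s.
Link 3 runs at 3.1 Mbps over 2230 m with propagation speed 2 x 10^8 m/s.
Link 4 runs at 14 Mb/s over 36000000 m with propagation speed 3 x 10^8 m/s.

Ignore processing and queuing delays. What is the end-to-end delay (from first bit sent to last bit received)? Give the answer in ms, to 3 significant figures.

Transmission delays (L/R per hop): 0.000693947, 0.000586, 6.80516, 1.50686 ms; sum = 8.3133 ms.
Propagation delays (d/s per hop): 41.4213, 12.1, 0.01115, 120 ms; sum = 173.532 ms.
End-to-end = 182 ms.

182 ms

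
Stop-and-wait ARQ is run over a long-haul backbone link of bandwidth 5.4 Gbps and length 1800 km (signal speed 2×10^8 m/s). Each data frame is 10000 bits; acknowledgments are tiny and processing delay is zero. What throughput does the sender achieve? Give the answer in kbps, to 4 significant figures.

555.5 kbps

t_tx = L/R = 10000/5400000000 = 1.85185e-06 s.
t_prop = 1800000/200000000 = 0.009 s; RTT = 0.018 s.
Cycle = t_tx + RTT = 0.0180019 s.
Throughput = L / cycle = 10000 / 0.0180019 = 555.5 kbps.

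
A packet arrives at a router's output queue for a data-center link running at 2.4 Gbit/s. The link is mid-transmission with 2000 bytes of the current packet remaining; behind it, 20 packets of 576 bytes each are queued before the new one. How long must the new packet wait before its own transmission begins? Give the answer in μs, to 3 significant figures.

Each queued packet: L/R = 4608/2400000000 = 1.92 μs.
20 queued → 38.4 μs.
Plus remaining 16000 bits of current packet: 6.66667 μs.
Queuing delay = 45.1 μs.

45.1 μs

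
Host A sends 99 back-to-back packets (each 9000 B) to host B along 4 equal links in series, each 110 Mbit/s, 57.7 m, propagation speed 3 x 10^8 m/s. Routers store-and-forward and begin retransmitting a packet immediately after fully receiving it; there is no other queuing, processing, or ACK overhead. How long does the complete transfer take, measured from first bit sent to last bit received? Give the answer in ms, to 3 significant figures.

66.8 ms

Per-hop transmission t_tx = L/R = 72000/110000000 = 0.654545 ms.
Per-hop propagation t_prop = 57.7/300000000 = 0.000192333 ms.
Pipeline fill: first packet needs 4·t_tx to clear all hops; remaining 98 packets each add one t_tx.
Total = (4+99-1)·t_tx + 4·t_prop = 102·0.654545 + 4·0.000192333 = 66.8 ms.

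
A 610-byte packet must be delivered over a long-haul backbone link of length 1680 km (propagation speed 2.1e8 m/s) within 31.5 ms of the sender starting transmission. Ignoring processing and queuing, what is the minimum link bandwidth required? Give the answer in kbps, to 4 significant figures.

207.7 kbps

L = 4880 bits.
Propagation delay = 1680000 / 210000000 = 8 ms.
Transmission budget = 31.5 − 8 = 23.5 ms.
R ≥ L / t_tx = 4880 bits / 0.0235 s = 207.7 kbps.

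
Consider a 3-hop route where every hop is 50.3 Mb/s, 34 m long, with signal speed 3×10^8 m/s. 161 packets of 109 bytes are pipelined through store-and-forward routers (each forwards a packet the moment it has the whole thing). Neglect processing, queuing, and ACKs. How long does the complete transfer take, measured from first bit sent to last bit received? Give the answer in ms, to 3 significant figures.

2.83 ms

Per-hop transmission t_tx = L/R = 872/50300000 = 0.017336 ms.
Per-hop propagation t_prop = 34/300000000 = 0.000113333 ms.
Pipeline fill: first packet needs 3·t_tx to clear all hops; remaining 160 packets each add one t_tx.
Total = (3+161-1)·t_tx + 3·t_prop = 163·0.017336 + 3·0.000113333 = 2.83 ms.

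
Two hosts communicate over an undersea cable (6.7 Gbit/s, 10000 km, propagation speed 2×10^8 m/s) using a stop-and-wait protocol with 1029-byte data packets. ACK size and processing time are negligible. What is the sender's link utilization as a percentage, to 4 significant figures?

0.001229 %

t_tx = L/R = 8232/6700000000 = 1.22866e-06 s.
t_prop = 10000000/200000000 = 0.05 s; RTT = 0.1 s.
Cycle = t_tx + RTT = 0.100001 s.
Utilization = t_tx / cycle = 1.22866e-06/0.100001 = 0.001229 %.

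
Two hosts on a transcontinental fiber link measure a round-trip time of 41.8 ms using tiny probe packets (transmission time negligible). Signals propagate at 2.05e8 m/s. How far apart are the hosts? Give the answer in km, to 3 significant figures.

4280 km

One-way propagation = RTT/2 = 20.9 ms.
d = s × t = 2.05e+08 × 0.0209 = 4280 km.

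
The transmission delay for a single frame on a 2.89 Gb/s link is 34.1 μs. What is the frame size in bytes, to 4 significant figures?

12320 bytes

L = R × t_tx = 2890000000 b/s × 3.41e-05 s = 98549 bits.
In bytes: 98549 / 8 = 12320 bytes.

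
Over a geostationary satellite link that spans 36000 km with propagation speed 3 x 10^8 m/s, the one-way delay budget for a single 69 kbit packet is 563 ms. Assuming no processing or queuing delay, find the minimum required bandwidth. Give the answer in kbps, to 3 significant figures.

Propagation delay = 36000000 / 300000000 = 120 ms.
Transmission budget = 563 − 120 = 443 ms.
R ≥ L / t_tx = 69000 bits / 0.443 s = 156 kbps.

156 kbps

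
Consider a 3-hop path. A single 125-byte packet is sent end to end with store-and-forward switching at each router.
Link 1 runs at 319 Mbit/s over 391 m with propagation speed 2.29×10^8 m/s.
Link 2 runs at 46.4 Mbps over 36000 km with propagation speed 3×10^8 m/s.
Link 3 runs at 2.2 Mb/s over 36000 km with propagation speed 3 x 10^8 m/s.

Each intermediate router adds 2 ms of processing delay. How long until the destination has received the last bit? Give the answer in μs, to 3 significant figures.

L = 125 × 8 = 1000 bits.
Transmission delays (L/R per hop): 3.1348, 21.5517, 454.545 μs; sum = 479.232 μs.
Propagation delays (d/s per hop): 1.70742, 120000, 120000 μs; sum = 240002 μs.
Processing at 2 router(s): 2 × 2 ms = 4000 μs.
End-to-end = 244000 μs.

244000 μs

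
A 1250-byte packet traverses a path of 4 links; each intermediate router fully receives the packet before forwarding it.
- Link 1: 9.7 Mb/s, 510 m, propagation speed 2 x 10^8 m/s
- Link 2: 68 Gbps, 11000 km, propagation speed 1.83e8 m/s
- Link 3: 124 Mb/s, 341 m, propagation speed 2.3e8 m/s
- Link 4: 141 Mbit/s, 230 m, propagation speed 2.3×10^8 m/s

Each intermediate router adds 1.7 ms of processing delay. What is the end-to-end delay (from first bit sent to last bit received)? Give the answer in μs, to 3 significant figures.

66400 μs

L = 1250 × 8 = 10000 bits.
Transmission delays (L/R per hop): 1030.93, 0.147059, 80.6452, 70.922 μs; sum = 1182.64 μs.
Propagation delays (d/s per hop): 2.55, 60109.3, 1.48261, 1 μs; sum = 60114.3 μs.
Processing at 3 router(s): 3 × 1.7 ms = 5100 μs.
End-to-end = 66400 μs.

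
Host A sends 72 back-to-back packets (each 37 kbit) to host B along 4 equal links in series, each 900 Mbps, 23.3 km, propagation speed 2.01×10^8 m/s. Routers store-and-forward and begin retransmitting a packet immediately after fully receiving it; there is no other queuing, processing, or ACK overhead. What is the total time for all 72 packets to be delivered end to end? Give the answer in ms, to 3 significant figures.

Per-hop transmission t_tx = L/R = 37000/900000000 = 0.0411111 ms.
Per-hop propagation t_prop = 23300/2.01e+08 = 0.11592 ms.
Pipeline fill: first packet needs 4·t_tx to clear all hops; remaining 71 packets each add one t_tx.
Total = (4+72-1)·t_tx + 4·t_prop = 75·0.0411111 + 4·0.11592 = 3.55 ms.

3.55 ms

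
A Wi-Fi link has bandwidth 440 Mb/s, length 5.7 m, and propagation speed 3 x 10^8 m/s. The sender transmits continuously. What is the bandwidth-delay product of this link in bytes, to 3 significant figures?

Propagation delay = 5.7 / 300000000 = 1.9e-08 s.
BDP = R × t_prop = 440000000 × 1.9e-08 = 8.36 bits.
In bytes: 8.36/8 = 1.05 bytes.

1.05 bytes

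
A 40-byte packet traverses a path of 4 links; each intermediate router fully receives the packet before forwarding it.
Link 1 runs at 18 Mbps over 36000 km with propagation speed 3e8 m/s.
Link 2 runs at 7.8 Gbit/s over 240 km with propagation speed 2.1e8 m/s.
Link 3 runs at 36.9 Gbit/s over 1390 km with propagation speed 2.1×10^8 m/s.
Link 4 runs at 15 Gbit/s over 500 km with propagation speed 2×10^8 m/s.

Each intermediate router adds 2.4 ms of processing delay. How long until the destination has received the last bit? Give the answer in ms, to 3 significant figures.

L = 40 × 8 = 320 bits.
Transmission delays (L/R per hop): 0.0177778, 4.10256e-05, 8.67209e-06, 2.13333e-05 ms; sum = 0.0178488 ms.
Propagation delays (d/s per hop): 120, 1.14286, 6.61905, 2.5 ms; sum = 130.262 ms.
Processing at 3 router(s): 3 × 2.4 ms = 7.2 ms.
End-to-end = 137 ms.

137 ms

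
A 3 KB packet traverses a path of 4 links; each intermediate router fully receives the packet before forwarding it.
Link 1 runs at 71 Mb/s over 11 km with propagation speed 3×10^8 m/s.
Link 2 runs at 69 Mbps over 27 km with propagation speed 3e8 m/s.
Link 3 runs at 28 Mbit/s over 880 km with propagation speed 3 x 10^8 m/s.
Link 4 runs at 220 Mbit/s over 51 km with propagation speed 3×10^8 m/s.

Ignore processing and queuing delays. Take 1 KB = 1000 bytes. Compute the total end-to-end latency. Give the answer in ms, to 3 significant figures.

L = 24000 bits.
Transmission delays (L/R per hop): 0.338028, 0.347826, 0.857143, 0.109091 ms; sum = 1.65209 ms.
Propagation delays (d/s per hop): 0.0366667, 0.09, 2.93333, 0.17 ms; sum = 3.23 ms.
End-to-end = 4.88 ms.

4.88 ms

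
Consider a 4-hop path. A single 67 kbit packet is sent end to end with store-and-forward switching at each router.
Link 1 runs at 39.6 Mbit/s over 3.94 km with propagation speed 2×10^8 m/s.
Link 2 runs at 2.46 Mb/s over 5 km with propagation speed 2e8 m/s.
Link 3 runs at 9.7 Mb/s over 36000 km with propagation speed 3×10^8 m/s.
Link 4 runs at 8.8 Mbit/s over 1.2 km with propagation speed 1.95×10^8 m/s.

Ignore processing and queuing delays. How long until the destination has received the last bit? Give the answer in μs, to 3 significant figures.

L = 67000 bits.
Transmission delays (L/R per hop): 1691.92, 27235.8, 6907.22, 7613.64 μs; sum = 43448.5 μs.
Propagation delays (d/s per hop): 19.7, 25, 120000, 6.15385 μs; sum = 120051 μs.
End-to-end = 163000 μs.

163000 μs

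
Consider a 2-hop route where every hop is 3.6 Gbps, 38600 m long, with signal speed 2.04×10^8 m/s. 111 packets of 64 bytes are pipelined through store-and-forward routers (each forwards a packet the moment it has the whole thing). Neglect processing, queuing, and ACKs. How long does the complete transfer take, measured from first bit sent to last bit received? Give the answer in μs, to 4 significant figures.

394.4 μs

Per-hop transmission t_tx = L/R = 512/3600000000 = 0.142222 μs.
Per-hop propagation t_prop = 38600/204000000 = 189.216 μs.
Pipeline fill: first packet needs 2·t_tx to clear all hops; remaining 110 packets each add one t_tx.
Total = (2+111-1)·t_tx + 2·t_prop = 112·0.142222 + 2·189.216 = 394.4 μs.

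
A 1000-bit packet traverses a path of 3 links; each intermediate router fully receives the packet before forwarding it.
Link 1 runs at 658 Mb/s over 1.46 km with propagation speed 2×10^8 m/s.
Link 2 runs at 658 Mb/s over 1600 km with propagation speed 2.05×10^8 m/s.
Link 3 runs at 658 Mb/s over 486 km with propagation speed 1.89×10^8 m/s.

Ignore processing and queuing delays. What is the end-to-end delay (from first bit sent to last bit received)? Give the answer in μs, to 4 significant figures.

10390 μs

Transmission delay per hop = L/R = 1000/658000000 = 1.51976 μs; 3 hops → 4.55927 μs.
Propagation delays (d/s per hop): 7.3, 7804.88, 2571.43 μs; sum = 10383.6 μs.
End-to-end = 10390 μs.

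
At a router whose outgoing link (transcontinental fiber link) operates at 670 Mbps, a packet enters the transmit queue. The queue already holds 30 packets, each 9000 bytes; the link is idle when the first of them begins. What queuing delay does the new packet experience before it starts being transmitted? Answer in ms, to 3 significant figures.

Each queued packet: L/R = 72000/670000000 = 0.107463 ms.
30 queued → 3.22388 ms.
Queuing delay = 3.22 ms.

3.22 ms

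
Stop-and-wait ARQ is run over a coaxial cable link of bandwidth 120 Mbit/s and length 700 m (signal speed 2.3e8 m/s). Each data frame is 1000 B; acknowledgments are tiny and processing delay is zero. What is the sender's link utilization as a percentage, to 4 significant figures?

91.63 %

t_tx = L/R = 8000/120000000 = 6.66667e-05 s.
t_prop = 700/2.3e+08 = 3.04348e-06 s; RTT = 6.08696e-06 s.
Cycle = t_tx + RTT = 7.27536e-05 s.
Utilization = t_tx / cycle = 6.66667e-05/7.27536e-05 = 91.63 %.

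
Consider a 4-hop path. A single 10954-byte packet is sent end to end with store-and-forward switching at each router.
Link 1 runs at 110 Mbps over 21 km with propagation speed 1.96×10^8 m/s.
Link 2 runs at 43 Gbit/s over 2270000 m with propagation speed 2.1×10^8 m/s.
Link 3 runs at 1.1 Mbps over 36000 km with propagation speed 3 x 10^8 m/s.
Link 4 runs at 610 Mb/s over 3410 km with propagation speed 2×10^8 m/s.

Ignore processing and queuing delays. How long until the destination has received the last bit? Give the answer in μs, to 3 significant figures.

L = 10954 × 8 = 87632 bits.
Transmission delays (L/R per hop): 796.655, 2.03795, 79665.5, 143.659 μs; sum = 80607.8 μs.
Propagation delays (d/s per hop): 107.143, 10809.5, 120000, 17050 μs; sum = 147967 μs.
End-to-end = 229000 μs.

229000 μs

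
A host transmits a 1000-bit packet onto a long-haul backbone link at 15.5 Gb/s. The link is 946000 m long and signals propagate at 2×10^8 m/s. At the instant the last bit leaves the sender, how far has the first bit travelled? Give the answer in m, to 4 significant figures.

t_tx = L/R = 1000/15500000000 = 6.45161e-08 s.
Distance = s × t_tx = 200000000 × 6.45161e-08 = 12.90 m.

12.90 m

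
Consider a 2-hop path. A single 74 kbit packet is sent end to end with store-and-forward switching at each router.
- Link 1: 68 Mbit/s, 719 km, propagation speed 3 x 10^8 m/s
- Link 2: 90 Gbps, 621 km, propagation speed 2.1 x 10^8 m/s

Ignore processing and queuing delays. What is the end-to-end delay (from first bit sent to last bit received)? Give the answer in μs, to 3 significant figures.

6440 μs

L = 74000 bits.
Transmission delays (L/R per hop): 1088.24, 0.822222 μs; sum = 1089.06 μs.
Propagation delays (d/s per hop): 2396.67, 2957.14 μs; sum = 5353.81 μs.
End-to-end = 6440 μs.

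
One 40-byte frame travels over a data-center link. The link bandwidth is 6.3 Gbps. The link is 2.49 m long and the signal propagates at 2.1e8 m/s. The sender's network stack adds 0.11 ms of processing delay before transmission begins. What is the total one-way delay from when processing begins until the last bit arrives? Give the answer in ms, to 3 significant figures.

0.110 ms

L = 40 × 8 = 320 bits.
Transmission delay = L/R = 320 / 6300000000 = 5.07937e-05 ms.
Propagation delay = d/s = 2.49 m / 210000000 m/s = 1.18571e-05 ms.
Plus processing delay 0.11 ms = 0.11 ms.
Total = 0.110 ms.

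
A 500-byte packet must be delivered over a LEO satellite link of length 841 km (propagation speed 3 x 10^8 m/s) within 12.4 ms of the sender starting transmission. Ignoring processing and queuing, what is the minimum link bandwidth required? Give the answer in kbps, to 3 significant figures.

417 kbps

L = 4000 bits.
Propagation delay = 841000 / 300000000 = 2.80333 ms.
Transmission budget = 12.4 − 2.80333 = 9.59667 ms.
R ≥ L / t_tx = 4000 bits / 0.00959667 s = 417 kbps.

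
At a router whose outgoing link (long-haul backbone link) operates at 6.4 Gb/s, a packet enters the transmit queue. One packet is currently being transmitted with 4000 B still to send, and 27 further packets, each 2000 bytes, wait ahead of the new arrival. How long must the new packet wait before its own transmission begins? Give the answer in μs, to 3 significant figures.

Each queued packet: L/R = 16000/6400000000 = 2.5 μs.
27 queued → 67.5 μs.
Plus remaining 32000 bits of current packet: 5 μs.
Queuing delay = 72.5 μs.

72.5 μs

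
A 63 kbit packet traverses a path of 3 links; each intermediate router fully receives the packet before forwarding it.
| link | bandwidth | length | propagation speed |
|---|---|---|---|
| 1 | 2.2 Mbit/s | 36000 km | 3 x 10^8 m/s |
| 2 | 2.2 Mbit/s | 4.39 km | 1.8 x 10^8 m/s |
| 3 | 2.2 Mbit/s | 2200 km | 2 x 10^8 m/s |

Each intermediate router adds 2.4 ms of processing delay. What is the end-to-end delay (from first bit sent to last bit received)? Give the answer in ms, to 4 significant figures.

L = 63000 bits.
Transmission delay per hop = L/R = 63000/2200000 = 28.6364 ms; 3 hops → 85.9091 ms.
Propagation delays (d/s per hop): 120, 0.0243889, 11 ms; sum = 131.024 ms.
Processing at 2 router(s): 2 × 2.4 ms = 4.8 ms.
End-to-end = 221.7 ms.

221.7 ms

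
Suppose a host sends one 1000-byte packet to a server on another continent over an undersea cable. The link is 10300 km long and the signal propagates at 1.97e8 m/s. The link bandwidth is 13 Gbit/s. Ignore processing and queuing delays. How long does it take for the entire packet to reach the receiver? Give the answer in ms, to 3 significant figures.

52.3 ms

L = 1000 × 8 = 8000 bits.
Transmission delay = L/R = 8000 / 13000000000 = 0.000615385 ms.
Propagation delay = d/s = 10300000 m / 197000000 m/s = 52.2843 ms.
Total = 52.3 ms.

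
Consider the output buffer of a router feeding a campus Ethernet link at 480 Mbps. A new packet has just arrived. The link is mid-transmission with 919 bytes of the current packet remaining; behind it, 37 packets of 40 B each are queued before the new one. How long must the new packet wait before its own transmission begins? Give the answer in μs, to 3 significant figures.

40.0 μs

Each queued packet: L/R = 320/480000000 = 0.666667 μs.
37 queued → 24.6667 μs.
Plus remaining 7352 bits of current packet: 15.3167 μs.
Queuing delay = 40.0 μs.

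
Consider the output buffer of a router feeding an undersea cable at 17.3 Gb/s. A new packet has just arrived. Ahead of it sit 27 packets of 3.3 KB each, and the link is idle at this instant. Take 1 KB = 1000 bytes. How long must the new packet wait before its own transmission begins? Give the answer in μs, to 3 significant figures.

41.2 μs

Each queued packet: L/R = 26400/17300000000 = 1.52601 μs.
27 queued → 41.2023 μs.
Queuing delay = 41.2 μs.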